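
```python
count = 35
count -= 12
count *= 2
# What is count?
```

Trace:
`count = 35` → count = 35
`count -= 12` → count = 23
`count *= 2` → count = 46
So count = 46

Answer: 46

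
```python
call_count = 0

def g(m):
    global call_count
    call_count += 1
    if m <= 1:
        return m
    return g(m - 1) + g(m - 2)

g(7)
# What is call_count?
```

Calls(m) = 1 + Calls(m-1) + Calls(m-2); Calls(0)=Calls(1)=1. For m=7 this gives 41.

Answer: 41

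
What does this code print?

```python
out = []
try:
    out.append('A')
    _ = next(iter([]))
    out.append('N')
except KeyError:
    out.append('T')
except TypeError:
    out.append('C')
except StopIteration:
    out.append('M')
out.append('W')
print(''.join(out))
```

Execution trace: 'A' (try body) → 'M' (except StopIteration) → 'W' (after the try/except). Output: AMW

Answer: AMW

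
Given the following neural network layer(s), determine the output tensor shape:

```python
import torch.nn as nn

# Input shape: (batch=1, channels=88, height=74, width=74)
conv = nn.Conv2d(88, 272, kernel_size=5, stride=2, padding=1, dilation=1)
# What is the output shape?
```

Input: (1, 88, 74, 74) -> Output: (1, 272, 36, 36)

Answer: (1, 272, 36, 36)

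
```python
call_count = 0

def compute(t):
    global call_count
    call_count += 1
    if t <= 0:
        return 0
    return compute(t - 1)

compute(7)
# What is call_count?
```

Linear recursion stepping by 1: 8 calls from t=7 down to ≤0.

Answer: 8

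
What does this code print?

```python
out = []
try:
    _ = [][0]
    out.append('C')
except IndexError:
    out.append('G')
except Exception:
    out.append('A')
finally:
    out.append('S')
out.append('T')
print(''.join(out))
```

Execution trace: 'G' (except IndexError) → 'S' (finally) → 'T' (after the try/except). Output: GST

Answer: GST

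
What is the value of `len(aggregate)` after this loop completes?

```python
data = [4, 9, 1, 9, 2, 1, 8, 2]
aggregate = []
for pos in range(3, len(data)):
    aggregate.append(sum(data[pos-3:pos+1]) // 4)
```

Number of 4-element averages
`aggregate` takes the values: [] → [5] → [5, 5] → [5, 5, 3] → [5, 5, 3, 5] → [5, 5, 3, 5, 3]
So `len(aggregate)` = 5

Answer: 5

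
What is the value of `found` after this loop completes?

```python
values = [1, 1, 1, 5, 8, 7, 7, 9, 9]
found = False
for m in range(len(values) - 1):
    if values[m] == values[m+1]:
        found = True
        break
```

Check consecutive duplicates in [1, 1, 1, 5, 8, 7, 7, 9, 9]
`found` takes the values: False → True

Answer: True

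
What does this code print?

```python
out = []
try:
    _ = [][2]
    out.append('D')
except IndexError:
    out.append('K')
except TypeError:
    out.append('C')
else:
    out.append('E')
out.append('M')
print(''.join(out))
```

Execution trace: 'K' (except IndexError) → 'M' (after the try/except). Output: KM

Answer: KM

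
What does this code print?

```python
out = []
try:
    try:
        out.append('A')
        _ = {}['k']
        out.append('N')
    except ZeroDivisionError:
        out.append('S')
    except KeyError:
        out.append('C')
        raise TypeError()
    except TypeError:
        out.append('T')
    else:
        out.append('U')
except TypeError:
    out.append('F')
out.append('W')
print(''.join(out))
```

Execution trace: 'A' (try body) → 'C' (except KeyError) → 'F' (outer except TypeError) → 'W' (after the try/except). Output: ACFW

Answer: ACFW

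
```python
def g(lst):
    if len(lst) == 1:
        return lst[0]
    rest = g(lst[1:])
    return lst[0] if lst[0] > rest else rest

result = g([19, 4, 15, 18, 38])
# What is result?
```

Recursive max over [19, 4, 15, 18, 38] = 38

Answer: 38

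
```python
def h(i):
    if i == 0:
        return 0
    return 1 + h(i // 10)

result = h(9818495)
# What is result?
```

Count of digits of 9818495: 7

Answer: 7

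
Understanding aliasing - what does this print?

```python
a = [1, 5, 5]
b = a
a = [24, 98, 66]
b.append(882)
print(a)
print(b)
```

Key concept: rebinding vs mutation: a is rebound to a new list, b still points at the original.
Step by step:
`a = [1, 5, 5]` → a = [1, 5, 5]
`b = a` → b = [1, 5, 5] (same object as a)
`a = [24, 98, 66]` → a = [24, 98, 66]
`b.append(882)` → b = [1, 5, 5, 882]
`print(a)` → prints [24, 98, 66]
`print(b)` → prints [1, 5, 5, 882]

Answer:
[24, 98, 66]
[1, 5, 5, 882]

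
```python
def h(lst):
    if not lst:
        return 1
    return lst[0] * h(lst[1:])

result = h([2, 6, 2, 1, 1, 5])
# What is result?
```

Product over [2, 6, 2, 1, 1, 5] = 2 * 6 * 2 * 1 * 1 * 5 = 120

Answer: 120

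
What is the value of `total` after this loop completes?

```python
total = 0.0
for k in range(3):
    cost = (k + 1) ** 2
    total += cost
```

Sum of squared losses 1² + 2² + ... + 3²
`total` takes the values: 0.0 → 1.0 → 5.0 → 14.0

Answer: 14.0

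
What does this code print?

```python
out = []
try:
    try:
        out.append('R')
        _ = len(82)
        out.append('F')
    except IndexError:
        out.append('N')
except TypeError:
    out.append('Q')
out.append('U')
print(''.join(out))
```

Execution trace: 'R' (try body) → 'Q' (outer except TypeError) → 'U' (after the try/except). Output: RQU

Answer: RQU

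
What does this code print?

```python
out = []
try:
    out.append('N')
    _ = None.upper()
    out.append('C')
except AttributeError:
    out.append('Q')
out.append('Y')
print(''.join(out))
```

Execution trace: 'N' (try body) → 'Q' (except AttributeError) → 'Y' (after the try/except). Output: NQY

Answer: NQY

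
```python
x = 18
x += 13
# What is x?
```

Trace:
`x = 18` → x = 18
`x += 13` → x = 31
So x = 31

Answer: 31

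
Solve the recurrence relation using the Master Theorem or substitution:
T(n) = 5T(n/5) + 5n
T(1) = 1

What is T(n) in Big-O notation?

By Master Theorem: a=5, b=5, f(n)=5n. Since log_5(5) = 1 and f(n) = Θ(n^1), Case 2 applies. T(n) = O(n log n).

Answer: O(n log n)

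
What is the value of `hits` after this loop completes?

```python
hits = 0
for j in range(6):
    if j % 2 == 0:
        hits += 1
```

Count numbers divisible by 2 in range(6)
`hits` takes the values: 0 → 1 → 2 → 3

Answer: 3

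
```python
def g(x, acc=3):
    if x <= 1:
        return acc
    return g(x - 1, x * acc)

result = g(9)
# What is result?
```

Accumulator trace (n, acc): (9, 3) -> (8, 27) -> (7, 216) -> (6, 1512) -> (5, 9072) -> (4, 45360) -> (3, 181440) -> (2, 544320) -> (1, 1088640) -> return 1088640

Answer: 1088640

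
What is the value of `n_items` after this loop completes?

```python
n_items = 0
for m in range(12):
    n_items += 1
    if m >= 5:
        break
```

Loop breaks when m reaches 5, n_items is 6
`n_items` takes the values: 0 → 1 → 2 → 3 → 4 → 5 → 6

Answer: 6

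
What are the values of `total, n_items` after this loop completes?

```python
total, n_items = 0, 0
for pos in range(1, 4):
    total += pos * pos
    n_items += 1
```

Sum of squares and count
`total, n_items` takes the values: (0, 0) → (1, 0) → (1, 1) → (5, 1) → (5, 2) → (14, 2) → (14, 3)

Answer: 14, 3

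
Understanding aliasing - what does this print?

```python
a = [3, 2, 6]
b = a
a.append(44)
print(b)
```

Key concept: basic list aliasing.
Step by step:
`a = [3, 2, 6]` → a = [3, 2, 6]
`b = a` → b = [3, 2, 6] (same object as a)
`a.append(44)` → a = [3, 2, 6, 44] (same object as b); b = [3, 2, 6, 44] (same object as a)
`print(b)` → prints [3, 2, 6, 44]

Answer: [3, 2, 6, 44]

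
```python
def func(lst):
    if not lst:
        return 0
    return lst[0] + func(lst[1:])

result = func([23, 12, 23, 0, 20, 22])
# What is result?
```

23 + 12 + 23 + 0 + 20 + 22 + 0 = 100

Answer: 100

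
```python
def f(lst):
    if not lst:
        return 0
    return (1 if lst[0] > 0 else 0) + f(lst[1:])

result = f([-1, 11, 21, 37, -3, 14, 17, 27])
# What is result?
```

Count of positive elements in [-1, 11, 21, 37, -3, 14, 17, 27] = 6

Answer: 6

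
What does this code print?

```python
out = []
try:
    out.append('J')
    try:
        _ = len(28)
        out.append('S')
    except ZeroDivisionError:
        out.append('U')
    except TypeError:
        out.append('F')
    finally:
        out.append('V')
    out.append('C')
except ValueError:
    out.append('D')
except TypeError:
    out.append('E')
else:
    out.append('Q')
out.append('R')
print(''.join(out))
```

Execution trace: 'J' (try body) → 'F' (inner except TypeError) → 'V' (inner finally) → 'C' (try body, no exception) → 'Q' (else) → 'R' (after the try/except). Output: JFVCQR

Answer: JFVCQR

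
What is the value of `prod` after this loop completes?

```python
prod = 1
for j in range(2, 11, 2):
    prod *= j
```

Product of even numbers 2 to 10
`prod` takes the values: 1 → 2 → 8 → 48 → 384 → 3840

Answer: 3840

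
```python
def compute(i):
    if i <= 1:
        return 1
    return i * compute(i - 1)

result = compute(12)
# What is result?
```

compute(12) = 12 * 11 * 10 * 9 * 8 * 7 * 6 * 5 * 4 * 3 * 2 * 1 = 479001600

Answer: 479001600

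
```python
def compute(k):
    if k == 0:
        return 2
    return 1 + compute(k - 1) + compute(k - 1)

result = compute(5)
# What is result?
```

compute(k) = 1 + 2·compute(k-1), compute(0)=2. Closed form: (2+1)·2^5 - 1 = 95.

Answer: 95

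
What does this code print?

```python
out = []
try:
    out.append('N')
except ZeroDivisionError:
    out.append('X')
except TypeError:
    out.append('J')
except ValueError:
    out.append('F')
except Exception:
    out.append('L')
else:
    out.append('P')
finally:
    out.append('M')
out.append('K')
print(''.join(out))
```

Execution trace: 'N' (try body, no exception) → 'P' (else) → 'M' (finally) → 'K' (after the try/except). Output: NPMK

Answer: NPMK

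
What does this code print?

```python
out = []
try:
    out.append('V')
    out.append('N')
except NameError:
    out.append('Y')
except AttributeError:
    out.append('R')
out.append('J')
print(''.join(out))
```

Execution trace: 'V' (try body) → 'N' (try body, no exception) → 'J' (after the try/except). Output: VNJ

Answer: VNJ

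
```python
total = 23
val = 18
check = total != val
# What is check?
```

Trace:
`total = 23` → total = 23
`val = 18` → val = 18
`check = total != val` → check = True
So check = True

Answer: True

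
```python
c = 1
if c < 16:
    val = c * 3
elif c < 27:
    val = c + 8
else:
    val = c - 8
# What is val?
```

Trace:
`c = 1` → c = 1
`if c < 16: ...` → c < 16 is True → val = 3
So val = 3

Answer: 3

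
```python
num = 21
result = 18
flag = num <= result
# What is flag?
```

Trace:
`num = 21` → num = 21
`result = 18` → result = 18
`flag = num <= result` → flag = False
So flag = False

Answer: False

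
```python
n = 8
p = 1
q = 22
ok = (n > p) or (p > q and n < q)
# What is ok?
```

Trace:
`n = 8` → n = 8
`p = 1` → p = 1
`q = 22` → q = 22
`ok = (n > p) or (p > q and n < q)` → ok = True
So ok = True

Answer: True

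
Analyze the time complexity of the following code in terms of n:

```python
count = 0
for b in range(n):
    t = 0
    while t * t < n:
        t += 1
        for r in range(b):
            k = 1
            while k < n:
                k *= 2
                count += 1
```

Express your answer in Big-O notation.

Each loop level contributes: n × √n × n × log n. Multiplying the contributions gives O(n^2√n log n).

Answer: O(n^2√n log n)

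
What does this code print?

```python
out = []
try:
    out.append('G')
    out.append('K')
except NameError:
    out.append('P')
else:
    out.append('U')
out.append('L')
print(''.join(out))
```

Execution trace: 'G' (try body) → 'K' (try body, no exception) → 'U' (else) → 'L' (after the try/except). Output: GKUL

Answer: GKUL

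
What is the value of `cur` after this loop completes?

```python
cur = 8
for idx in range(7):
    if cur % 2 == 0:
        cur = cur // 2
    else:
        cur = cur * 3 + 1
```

Collatz-style transformation from 8
`cur` takes the values: 8 → 4 → 2 → 1 → 4 → 2 → 1 → 4

Answer: 4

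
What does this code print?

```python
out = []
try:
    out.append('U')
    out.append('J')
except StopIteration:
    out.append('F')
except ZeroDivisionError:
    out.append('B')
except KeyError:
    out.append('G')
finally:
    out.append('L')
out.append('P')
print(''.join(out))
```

Execution trace: 'U' (try body) → 'J' (try body, no exception) → 'L' (finally) → 'P' (after the try/except). Output: UJLP

Answer: UJLP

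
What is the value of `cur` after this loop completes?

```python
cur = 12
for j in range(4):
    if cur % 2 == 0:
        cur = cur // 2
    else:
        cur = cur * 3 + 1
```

Collatz-style transformation from 12
`cur` takes the values: 12 → 6 → 3 → 10 → 5

Answer: 5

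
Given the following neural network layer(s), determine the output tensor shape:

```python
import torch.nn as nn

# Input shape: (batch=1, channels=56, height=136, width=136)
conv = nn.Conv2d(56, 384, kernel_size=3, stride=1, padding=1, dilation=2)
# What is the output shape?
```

Input: (1, 56, 136, 136) -> Output: (1, 384, 134, 134)

Answer: (1, 384, 134, 134)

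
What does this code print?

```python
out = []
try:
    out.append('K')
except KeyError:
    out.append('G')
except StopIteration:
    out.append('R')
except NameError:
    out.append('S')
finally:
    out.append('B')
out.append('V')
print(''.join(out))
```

Execution trace: 'K' (try body, no exception) → 'B' (finally) → 'V' (after the try/except). Output: KBV

Answer: KBV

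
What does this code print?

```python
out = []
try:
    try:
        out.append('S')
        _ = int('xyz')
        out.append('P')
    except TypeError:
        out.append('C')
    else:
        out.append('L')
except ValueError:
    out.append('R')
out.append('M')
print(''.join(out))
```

Execution trace: 'S' (try body) → 'R' (outer except ValueError) → 'M' (after the try/except). Output: SRM

Answer: SRM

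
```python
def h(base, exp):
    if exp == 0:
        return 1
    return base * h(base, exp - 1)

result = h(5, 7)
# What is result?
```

h(5, 7) = 5 * 5 * 5 * 5 * 5 * 5 * 5 = 78125

Answer: 78125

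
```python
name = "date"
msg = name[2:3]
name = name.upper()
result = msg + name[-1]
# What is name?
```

Trace:
`name = "date"` → name = 'date'
`msg = name[2:3]` → msg = 't'
`name = name.upper()` → name = 'DATE'
`result = msg + name[-1]` → result = 'tE'
So name = 'DATE'

Answer: 'DATE'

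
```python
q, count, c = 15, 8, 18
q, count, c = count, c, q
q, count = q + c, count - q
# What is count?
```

Trace:
`q, count, c = 15, 8, 18` → q = 15; count = 8; c = 18
`q, count, c = count, c, q` → q = 8; count = 18; c = 15
`q, count = q + c, count - q` → q = 23; count = 10
So count = 10

Answer: 10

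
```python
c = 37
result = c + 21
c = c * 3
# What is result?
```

Trace:
`c = 37` → c = 37
`result = c + 21` → result = 58
`c = c * 3` → c = 111
So result = 58

Answer: 58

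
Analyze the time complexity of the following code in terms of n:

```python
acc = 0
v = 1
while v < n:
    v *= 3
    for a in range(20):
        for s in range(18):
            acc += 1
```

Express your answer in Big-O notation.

Each loop level contributes: log n × 1 × 1. Multiplying the contributions gives O(log n).

Answer: O(log n)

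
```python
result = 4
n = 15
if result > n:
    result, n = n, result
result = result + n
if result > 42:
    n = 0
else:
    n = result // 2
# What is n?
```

Trace:
`result = 4` → result = 4
`n = 15` → n = 15
`if result > n: ...` → result > n is False → no variable changes
`result = result + n` → result = 19
`if result > 42: ...` → result > 42 is False, take else branch → n = 9
So n = 9

Answer: 9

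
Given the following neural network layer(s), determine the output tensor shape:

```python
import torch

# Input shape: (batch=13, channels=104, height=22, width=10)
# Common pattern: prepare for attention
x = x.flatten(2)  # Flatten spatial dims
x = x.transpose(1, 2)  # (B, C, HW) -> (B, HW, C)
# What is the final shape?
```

Input: (13, 104, 22, 10) -> after flatten(2): (13, 104, 220) -> Output: (13, 220, 104)

Answer: (13, 220, 104)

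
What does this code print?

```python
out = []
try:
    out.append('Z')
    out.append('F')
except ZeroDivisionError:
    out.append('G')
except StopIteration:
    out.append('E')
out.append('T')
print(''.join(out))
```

Execution trace: 'Z' (try body) → 'F' (try body, no exception) → 'T' (after the try/except). Output: ZFT

Answer: ZFT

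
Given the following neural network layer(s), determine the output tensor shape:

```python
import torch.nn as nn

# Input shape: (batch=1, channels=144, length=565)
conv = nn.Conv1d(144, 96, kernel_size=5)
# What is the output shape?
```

Input: (1, 144, 565) -> Output: (1, 96, 561)

Answer: (1, 96, 561)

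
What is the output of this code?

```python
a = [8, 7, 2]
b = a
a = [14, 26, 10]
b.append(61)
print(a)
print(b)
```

Key concept: rebinding vs mutation: a is rebound to a new list, b still points at the original.
Step by step:
`a = [8, 7, 2]` → a = [8, 7, 2]
`b = a` → b = [8, 7, 2] (same object as a)
`a = [14, 26, 10]` → a = [14, 26, 10]
`b.append(61)` → b = [8, 7, 2, 61]
`print(a)` → prints [14, 26, 10]
`print(b)` → prints [8, 7, 2, 61]

Answer:
[14, 26, 10]
[8, 7, 2, 61]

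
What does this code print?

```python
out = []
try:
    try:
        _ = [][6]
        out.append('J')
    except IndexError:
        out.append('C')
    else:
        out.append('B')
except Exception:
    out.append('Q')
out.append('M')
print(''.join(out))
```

Execution trace: 'C' (inner except IndexError) → 'M' (after the try/except). Output: CM

Answer: CM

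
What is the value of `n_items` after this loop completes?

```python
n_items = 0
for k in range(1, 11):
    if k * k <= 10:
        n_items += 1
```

Count numbers where k² ≤ 10
`n_items` takes the values: 0 → 1 → 2 → 3

Answer: 3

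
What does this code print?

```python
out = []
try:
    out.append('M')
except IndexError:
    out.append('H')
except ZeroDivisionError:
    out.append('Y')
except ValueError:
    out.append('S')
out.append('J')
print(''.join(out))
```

Execution trace: 'M' (try body, no exception) → 'J' (after the try/except). Output: MJ

Answer: MJ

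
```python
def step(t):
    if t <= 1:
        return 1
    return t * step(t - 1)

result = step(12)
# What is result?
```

step(12) = 12 * 11 * 10 * 9 * 8 * 7 * 6 * 5 * 4 * 3 * 2 * 1 = 479001600

Answer: 479001600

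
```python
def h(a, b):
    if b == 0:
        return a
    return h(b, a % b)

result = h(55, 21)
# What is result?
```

h(55, 21) -> h(21, 13) -> h(13, 8) -> h(8, 5) -> h(5, 3) -> h(3, 2) -> h(2, 1) -> h(1, 0) -> 1

Answer: 1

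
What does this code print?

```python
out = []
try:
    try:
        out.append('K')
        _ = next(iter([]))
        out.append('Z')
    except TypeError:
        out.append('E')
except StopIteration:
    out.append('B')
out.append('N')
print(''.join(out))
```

Execution trace: 'K' (try body) → 'B' (outer except StopIteration) → 'N' (after the try/except). Output: KBN

Answer: KBN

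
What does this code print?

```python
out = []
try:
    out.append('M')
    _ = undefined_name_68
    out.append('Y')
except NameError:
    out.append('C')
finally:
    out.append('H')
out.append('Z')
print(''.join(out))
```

Execution trace: 'M' (try body) → 'C' (except NameError) → 'H' (finally) → 'Z' (after the try/except). Output: MCHZ

Answer: MCHZ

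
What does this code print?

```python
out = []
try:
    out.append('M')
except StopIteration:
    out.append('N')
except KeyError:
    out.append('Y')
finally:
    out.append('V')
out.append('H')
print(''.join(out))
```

Execution trace: 'M' (try body, no exception) → 'V' (finally) → 'H' (after the try/except). Output: MVH

Answer: MVH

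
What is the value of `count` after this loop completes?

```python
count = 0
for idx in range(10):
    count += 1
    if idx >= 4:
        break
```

Loop breaks when idx reaches 4, count is 5
`count` takes the values: 0 → 1 → 2 → 3 → 4 → 5

Answer: 5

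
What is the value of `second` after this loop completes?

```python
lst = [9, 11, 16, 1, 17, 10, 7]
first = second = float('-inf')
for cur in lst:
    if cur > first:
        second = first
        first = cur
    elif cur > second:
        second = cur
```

Second largest (with repeats) in [9, 11, 16, 1, 17, 10, 7]
`second` takes the values: -inf → 9 → 11 → 16

Answer: 16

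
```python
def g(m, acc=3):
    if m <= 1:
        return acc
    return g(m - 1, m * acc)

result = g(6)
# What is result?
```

Accumulator trace (n, acc): (6, 3) -> (5, 18) -> (4, 90) -> (3, 360) -> (2, 1080) -> (1, 2160) -> return 2160

Answer: 2160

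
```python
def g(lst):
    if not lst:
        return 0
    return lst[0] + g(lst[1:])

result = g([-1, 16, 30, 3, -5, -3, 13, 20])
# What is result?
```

(-1) + 16 + 30 + 3 + (-5) + (-3) + 13 + 20 + 0 = 73

Answer: 73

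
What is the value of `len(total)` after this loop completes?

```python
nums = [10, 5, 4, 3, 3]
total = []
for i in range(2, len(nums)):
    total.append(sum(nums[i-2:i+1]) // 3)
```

Number of 3-element averages
`total` takes the values: [] → [6] → [6, 4] → [6, 4, 3]
So `len(total)` = 3

Answer: 3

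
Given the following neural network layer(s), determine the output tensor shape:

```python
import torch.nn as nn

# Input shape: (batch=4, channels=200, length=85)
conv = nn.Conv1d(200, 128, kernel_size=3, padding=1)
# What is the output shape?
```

Input: (4, 200, 85) -> Output: (4, 128, 85)

Answer: (4, 128, 85)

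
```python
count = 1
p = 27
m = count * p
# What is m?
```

Trace:
`count = 1` → count = 1
`p = 27` → p = 27
`m = count * p` → m = 27
So m = 27

Answer: 27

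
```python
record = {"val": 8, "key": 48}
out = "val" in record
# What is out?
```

Trace:
`record = {"val": 8, "key": 48}` → record = {'val': 8, 'key': 48}
`out = "val" in record` → out = True
So out = True

Answer: True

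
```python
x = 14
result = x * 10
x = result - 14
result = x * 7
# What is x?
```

Trace:
`x = 14` → x = 14
`result = x * 10` → result = 140
`x = result - 14` → x = 126
`result = x * 7` → result = 882
So x = 126

Answer: 126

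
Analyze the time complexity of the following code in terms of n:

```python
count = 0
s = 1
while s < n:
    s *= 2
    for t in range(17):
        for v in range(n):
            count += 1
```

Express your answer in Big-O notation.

Each loop level contributes: log n × 1 × n. Multiplying the contributions gives O(n log n).

Answer: O(n log n)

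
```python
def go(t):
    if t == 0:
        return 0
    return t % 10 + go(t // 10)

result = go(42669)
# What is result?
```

Sum of digits of 42669: 9 + 6 + 6 + 2 + 4 = 27

Answer: 27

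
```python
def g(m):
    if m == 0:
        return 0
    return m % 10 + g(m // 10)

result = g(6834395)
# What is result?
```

Sum of digits of 6834395: 5 + 9 + 3 + 4 + 3 + 8 + 6 = 38

Answer: 38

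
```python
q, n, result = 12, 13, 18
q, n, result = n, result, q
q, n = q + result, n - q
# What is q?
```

Trace:
`q, n, result = 12, 13, 18` → q = 12; n = 13; result = 18
`q, n, result = n, result, q` → q = 13; n = 18; result = 12
`q, n = q + result, n - q` → q = 25; n = 5
So q = 25

Answer: 25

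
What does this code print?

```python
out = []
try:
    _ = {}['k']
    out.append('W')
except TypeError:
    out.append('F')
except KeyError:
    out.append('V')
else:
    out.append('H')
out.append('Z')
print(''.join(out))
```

Execution trace: 'V' (except KeyError) → 'Z' (after the try/except). Output: VZ

Answer: VZ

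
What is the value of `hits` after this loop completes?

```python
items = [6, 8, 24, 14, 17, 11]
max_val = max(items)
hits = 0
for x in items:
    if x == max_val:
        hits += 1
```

Count of max value 24 in [6, 8, 24, 14, 17, 11]
`hits` takes the values: 0 → 1

Answer: 1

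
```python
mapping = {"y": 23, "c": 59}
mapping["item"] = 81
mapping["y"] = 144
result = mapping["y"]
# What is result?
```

Trace:
`mapping = {"y": 23, "c": 59}` → mapping = {'y': 23, 'c': 59}
`mapping["item"] = 81` → mapping = {'y': 23, 'c': 59, 'item': 81}
`mapping["y"] = 144` → mapping = {'y': 144, 'c': 59, 'item': 81}
`result = mapping["y"]` → result = 144
So result = 144

Answer: 144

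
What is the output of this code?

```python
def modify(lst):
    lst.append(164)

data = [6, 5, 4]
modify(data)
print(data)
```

Key concept: function modifies passed list.
Step by step:
`data = [6, 5, 4]` → data = [6, 5, 4]
`modify(data)` → data = [6, 5, 4, 164]
`print(data)` → prints [6, 5, 4, 164]

Answer: [6, 5, 4, 164]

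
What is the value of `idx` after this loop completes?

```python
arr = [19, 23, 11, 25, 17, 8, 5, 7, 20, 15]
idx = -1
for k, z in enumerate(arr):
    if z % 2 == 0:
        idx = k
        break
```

First even number index in [19, 23, 11, 25, 17, 8, 5, 7, 20, 15]
`idx` takes the values: -1 → 5

Answer: 5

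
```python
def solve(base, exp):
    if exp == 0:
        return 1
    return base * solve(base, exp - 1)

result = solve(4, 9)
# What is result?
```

solve(4, 9) = 4 * 4 * 4 * 4 * 4 * 4 * 4 * 4 * 4 = 262144

Answer: 262144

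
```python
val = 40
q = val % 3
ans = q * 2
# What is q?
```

Trace:
`val = 40` → val = 40
`q = val % 3` → q = 1
`ans = q * 2` → ans = 2
So q = 1

Answer: 1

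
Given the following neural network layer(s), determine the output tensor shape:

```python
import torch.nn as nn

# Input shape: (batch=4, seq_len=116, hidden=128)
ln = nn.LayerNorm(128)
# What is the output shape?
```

Input: (4, 116, 128) -> Output: (4, 116, 128)

Answer: (4, 116, 128)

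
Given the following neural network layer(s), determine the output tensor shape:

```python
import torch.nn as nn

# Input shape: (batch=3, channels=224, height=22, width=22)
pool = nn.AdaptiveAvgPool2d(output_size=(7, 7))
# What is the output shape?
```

Input: (3, 224, 22, 22) -> Output: (3, 224, 7, 7)

Answer: (3, 224, 7, 7)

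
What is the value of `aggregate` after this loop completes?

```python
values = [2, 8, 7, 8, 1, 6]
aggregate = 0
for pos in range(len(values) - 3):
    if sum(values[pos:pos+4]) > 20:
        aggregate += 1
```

Count windows with sum > 20
`aggregate` takes the values: 0 → 1 → 2 → 3

Answer: 3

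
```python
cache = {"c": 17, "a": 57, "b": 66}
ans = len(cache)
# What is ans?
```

Trace:
`cache = {"c": 17, "a": 57, "b": 66}` → cache = {'c': 17, 'a': 57, 'b': 66}
`ans = len(cache)` → ans = 3
So ans = 3

Answer: 3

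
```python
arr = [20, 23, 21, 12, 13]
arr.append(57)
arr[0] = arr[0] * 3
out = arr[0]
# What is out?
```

Trace:
`arr = [20, 23, 21, 12, 13]` → arr = [20, 23, 21, 12, 13]
`arr.append(57)` → arr = [20, 23, 21, 12, 13, 57]
`arr[0] = arr[0] * 3` → arr = [60, 23, 21, 12, 13, 57]
`out = arr[0]` → out = 60
So out = 60

Answer: 60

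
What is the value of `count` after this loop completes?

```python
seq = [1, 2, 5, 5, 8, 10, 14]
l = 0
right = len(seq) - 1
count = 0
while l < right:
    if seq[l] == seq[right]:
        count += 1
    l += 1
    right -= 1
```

Count matching pairs from ends
`count` takes the values: 0

Answer: 0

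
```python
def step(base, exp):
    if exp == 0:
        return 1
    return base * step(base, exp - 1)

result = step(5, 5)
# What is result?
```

step(5, 5) = 5 * 5 * 5 * 5 * 5 = 3125

Answer: 3125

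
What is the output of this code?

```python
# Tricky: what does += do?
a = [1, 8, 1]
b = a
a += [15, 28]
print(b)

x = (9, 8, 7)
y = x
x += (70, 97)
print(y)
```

Key concept: += behavior differs for mutable vs immutable.
Step by step:
`a = [1, 8, 1]` → a = [1, 8, 1]
`b = a` → b = [1, 8, 1] (same object as a)
`a += [15, 28]` → a = [1, 8, 1, 15, 28] (same object as b); b = [1, 8, 1, 15, 28] (same object as a)
`print(b)` → prints [1, 8, 1, 15, 28]
`x = (9, 8, 7)` → x = (9, 8, 7)
`y = x` → y = (9, 8, 7)
`x += (70, 97)` → x = (9, 8, 7, 70, 97)
`print(y)` → prints (9, 8, 7)

Answer:
[1, 8, 1, 15, 28]
(9, 8, 7)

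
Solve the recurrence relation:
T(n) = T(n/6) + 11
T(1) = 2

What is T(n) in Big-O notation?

Each step divides n by 6 and adds 11. After log_6(n) steps we reach T(1)=2. So T(n) = 11·log_6(n) + 2 = O(log n).

Answer: O(log n)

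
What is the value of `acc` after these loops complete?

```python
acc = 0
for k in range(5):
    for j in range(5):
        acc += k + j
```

Sum of all k+j for k,j in 5x5
`acc` takes the values: 0 → 1 → 3 → 6 → 10 → 11 → 13 → 16 → 20 → 25 → 27 → 30 → 34 → 39 → 45 → 48 → 52 → 57 → 63 → 70 → 74 → 79 → 85 → 92 → 100

Answer: 100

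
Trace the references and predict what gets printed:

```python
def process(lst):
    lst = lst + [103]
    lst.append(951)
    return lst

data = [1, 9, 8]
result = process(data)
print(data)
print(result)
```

Key concept: rebinding parameter vs mutation.
Step by step:
`data = [1, 9, 8]` → data = [1, 9, 8]
`result = process(data)` → result = [1, 9, 8, 103, 951]
`print(data)` → prints [1, 9, 8]
`print(result)` → prints [1, 9, 8, 103, 951]

Answer:
[1, 9, 8]
[1, 9, 8, 103, 951]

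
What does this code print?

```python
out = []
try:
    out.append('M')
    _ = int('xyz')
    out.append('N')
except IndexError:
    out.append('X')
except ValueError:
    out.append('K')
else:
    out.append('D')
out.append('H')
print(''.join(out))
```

Execution trace: 'M' (try body) → 'K' (except ValueError) → 'H' (after the try/except). Output: MKH

Answer: MKH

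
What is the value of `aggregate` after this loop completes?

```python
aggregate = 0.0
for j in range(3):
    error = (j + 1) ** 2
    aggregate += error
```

Sum of squared losses 1² + 2² + ... + 3²
`aggregate` takes the values: 0.0 → 1.0 → 5.0 → 14.0

Answer: 14.0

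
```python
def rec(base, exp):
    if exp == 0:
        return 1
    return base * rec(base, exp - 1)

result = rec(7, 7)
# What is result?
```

rec(7, 7) = 7 * 7 * 7 * 7 * 7 * 7 * 7 = 823543

Answer: 823543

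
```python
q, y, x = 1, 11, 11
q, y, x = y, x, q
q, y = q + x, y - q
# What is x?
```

Trace:
`q, y, x = 1, 11, 11` → q = 1; y = 11; x = 11
`q, y, x = y, x, q` → q = 11; y = 11; x = 1
`q, y = q + x, y - q` → q = 12; y = 0
So x = 1

Answer: 1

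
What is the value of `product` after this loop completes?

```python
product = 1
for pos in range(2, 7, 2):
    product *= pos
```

Product of even numbers 2 to 6
`product` takes the values: 1 → 2 → 8 → 48

Answer: 48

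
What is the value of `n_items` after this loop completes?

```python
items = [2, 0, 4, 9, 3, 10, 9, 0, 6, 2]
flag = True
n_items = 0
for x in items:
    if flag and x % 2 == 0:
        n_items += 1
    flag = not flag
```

Count even values at even positions
`n_items` takes the values: 0 → 1 → 2 → 3

Answer: 3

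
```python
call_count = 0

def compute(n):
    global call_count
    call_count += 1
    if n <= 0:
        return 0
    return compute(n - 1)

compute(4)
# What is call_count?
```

Linear recursion stepping by 1: 5 calls from n=4 down to ≤0.

Answer: 5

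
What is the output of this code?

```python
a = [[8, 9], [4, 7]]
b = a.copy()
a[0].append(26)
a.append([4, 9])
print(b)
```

Key concept: shallow copy with nested lists.
Step by step:
`a = [[8, 9], [4, 7]]` → a = [[8, 9], [4, 7]]
`b = a.copy()` → b = [[8, 9], [4, 7]]
`a[0].append(26)` → a = [[8, 9, 26], [4, 7]]; b = [[8, 9, 26], [4, 7]]
`a.append([4, 9])` → a = [[8, 9, 26], [4, 7], [4, 9]]
`print(b)` → prints [[8, 9, 26], [4, 7]]

Answer: [[8, 9, 26], [4, 7]]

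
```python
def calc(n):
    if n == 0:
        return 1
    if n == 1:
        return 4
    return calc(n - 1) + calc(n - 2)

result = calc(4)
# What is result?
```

Build up from base cases: calc(0)=1, calc(1)=4, calc(2)=5, calc(3)=9, calc(4)=14

Answer: 14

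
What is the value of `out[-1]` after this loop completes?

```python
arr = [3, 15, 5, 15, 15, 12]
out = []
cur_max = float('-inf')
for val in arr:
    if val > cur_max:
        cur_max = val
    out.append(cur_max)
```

Running max ends at 15
`out` takes the values: [] → [3] → [3, 15] → [3, 15, 15] → [3, 15, 15, 15] → [3, 15, 15, 15, 15] → [3, 15, 15, 15, 15, 15]
So `out[-1]` = 15

Answer: 15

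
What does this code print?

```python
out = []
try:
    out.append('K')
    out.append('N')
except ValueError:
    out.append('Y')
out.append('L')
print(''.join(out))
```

Execution trace: 'K' (try body) → 'N' (try body, no exception) → 'L' (after the try/except). Output: KNL

Answer: KNL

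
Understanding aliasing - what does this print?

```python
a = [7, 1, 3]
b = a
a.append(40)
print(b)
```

Key concept: basic list aliasing.
Step by step:
`a = [7, 1, 3]` → a = [7, 1, 3]
`b = a` → b = [7, 1, 3] (same object as a)
`a.append(40)` → a = [7, 1, 3, 40] (same object as b); b = [7, 1, 3, 40] (same object as a)
`print(b)` → prints [7, 1, 3, 40]

Answer: [7, 1, 3, 40]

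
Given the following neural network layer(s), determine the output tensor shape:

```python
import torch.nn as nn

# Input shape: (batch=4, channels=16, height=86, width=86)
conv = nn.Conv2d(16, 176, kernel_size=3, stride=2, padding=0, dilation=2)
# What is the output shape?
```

Input: (4, 16, 86, 86) -> Output: (4, 176, 41, 41)

Answer: (4, 176, 41, 41)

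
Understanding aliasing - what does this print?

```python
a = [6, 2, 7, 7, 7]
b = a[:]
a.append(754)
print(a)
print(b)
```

Key concept: slice [:] creates copy.
Step by step:
`a = [6, 2, 7, 7, 7]` → a = [6, 2, 7, 7, 7]
`b = a[:]` → b = [6, 2, 7, 7, 7]
`a.append(754)` → a = [6, 2, 7, 7, 7, 754]
`print(a)` → prints [6, 2, 7, 7, 7, 754]
`print(b)` → prints [6, 2, 7, 7, 7]

Answer:
[6, 2, 7, 7, 7, 754]
[6, 2, 7, 7, 7]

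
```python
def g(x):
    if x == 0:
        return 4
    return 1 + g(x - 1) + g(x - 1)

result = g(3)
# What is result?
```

g(x) = 1 + 2·g(x-1), g(0)=4. Closed form: (4+1)·2^3 - 1 = 39.

Answer: 39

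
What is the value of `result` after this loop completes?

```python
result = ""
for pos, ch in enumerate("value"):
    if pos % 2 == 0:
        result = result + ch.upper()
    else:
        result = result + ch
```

Uppercase even positions in 'value'
`result` takes the values: "" → "V" → "Va" → "VaL" → "VaLu" → "VaLuE"

Answer: "VaLuE"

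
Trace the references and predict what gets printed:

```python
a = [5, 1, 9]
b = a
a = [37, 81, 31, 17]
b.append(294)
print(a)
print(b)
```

Key concept: rebinding vs mutation: a is rebound to a new list, b still points at the original.
Step by step:
`a = [5, 1, 9]` → a = [5, 1, 9]
`b = a` → b = [5, 1, 9] (same object as a)
`a = [37, 81, 31, 17]` → a = [37, 81, 31, 17]
`b.append(294)` → b = [5, 1, 9, 294]
`print(a)` → prints [37, 81, 31, 17]
`print(b)` → prints [5, 1, 9, 294]

Answer:
[37, 81, 31, 17]
[5, 1, 9, 294]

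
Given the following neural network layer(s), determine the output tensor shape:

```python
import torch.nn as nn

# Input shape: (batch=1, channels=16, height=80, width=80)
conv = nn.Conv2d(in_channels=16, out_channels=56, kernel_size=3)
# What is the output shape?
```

Input: (1, 16, 80, 80) -> Output: (1, 56, 78, 78)

Answer: (1, 56, 78, 78)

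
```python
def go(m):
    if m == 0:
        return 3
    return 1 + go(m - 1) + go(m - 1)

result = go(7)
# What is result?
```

go(m) = 1 + 2·go(m-1), go(0)=3. Closed form: (3+1)·2^7 - 1 = 511.

Answer: 511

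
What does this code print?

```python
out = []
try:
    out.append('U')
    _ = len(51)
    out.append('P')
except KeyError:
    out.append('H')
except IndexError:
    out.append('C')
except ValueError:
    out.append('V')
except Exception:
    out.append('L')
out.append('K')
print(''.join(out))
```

Execution trace: 'U' (try body) → 'L' (except Exception) → 'K' (after the try/except). Output: ULK

Answer: ULK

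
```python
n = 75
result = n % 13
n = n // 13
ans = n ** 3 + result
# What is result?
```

Trace:
`n = 75` → n = 75
`result = n % 13` → result = 10
`n = n // 13` → n = 5
`ans = n ** 3 + result` → ans = 135
So result = 10

Answer: 10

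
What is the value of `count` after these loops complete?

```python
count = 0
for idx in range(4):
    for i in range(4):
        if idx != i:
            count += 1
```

4² - 4 (exclude diagonal)
`count` takes the values: 0 → 1 → 2 → 3 → 4 → 5 → 6 → 7 → 8 → 9 → 10 → 11 → 12

Answer: 12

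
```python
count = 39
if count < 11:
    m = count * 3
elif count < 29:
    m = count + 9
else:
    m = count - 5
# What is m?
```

Trace:
`count = 39` → count = 39
`if count < 11: ...` → count < 11 is False, count < 29 is False, take else branch → m = 34
So m = 34

Answer: 34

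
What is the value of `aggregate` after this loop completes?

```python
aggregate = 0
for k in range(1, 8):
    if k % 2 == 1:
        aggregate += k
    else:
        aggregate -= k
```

Add odd, subtract even
`aggregate` takes the values: 0 → 1 → -1 → 2 → -2 → 3 → -3 → 4

Answer: 4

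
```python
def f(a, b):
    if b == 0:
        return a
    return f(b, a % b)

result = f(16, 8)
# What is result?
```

f(16, 8) -> f(8, 0) -> 8

Answer: 8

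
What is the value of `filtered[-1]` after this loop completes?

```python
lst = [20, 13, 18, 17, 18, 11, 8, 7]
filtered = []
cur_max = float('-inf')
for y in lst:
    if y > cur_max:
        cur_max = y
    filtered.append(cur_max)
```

Running max ends at 20
`filtered` takes the values: [] → [20] → [20, 20] → [20, 20, 20] → [20, 20, 20, 20] → [20, 20, 20, 20, 20] → [20, 20, 20, 20, 20, 20] → [20, 20, 20, 20, 20, 20, 20] → [20, 20, 20, 20, 20, 20, 20, 20]
So `filtered[-1]` = 20

Answer: 20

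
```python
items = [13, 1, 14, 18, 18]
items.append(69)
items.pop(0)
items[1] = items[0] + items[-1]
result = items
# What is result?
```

Trace:
`items = [13, 1, 14, 18, 18]` → items = [13, 1, 14, 18, 18]
`items.append(69)` → items = [13, 1, 14, 18, 18, 69]
`items.pop(0)` → items = [1, 14, 18, 18, 69]
`items[1] = items[0] + items[-1]` → items = [1, 70, 18, 18, 69]
`result = items` → result = [1, 70, 18, 18, 69]
So result = [1, 70, 18, 18, 69]

Answer: [1, 70, 18, 18, 69]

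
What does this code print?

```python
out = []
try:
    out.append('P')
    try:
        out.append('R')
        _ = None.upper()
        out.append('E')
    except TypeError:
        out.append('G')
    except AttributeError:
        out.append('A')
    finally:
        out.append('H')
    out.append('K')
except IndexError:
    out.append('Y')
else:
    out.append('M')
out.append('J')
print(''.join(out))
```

Execution trace: 'P' (try body) → 'R' (inner try body) → 'A' (inner except AttributeError) → 'H' (inner finally) → 'K' (try body, no exception) → 'M' (else) → 'J' (after the try/except). Output: PRAHKMJ

Answer: PRAHKMJ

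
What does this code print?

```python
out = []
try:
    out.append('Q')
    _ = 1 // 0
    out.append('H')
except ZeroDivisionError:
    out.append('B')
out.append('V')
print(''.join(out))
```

Execution trace: 'Q' (try body) → 'B' (except ZeroDivisionError) → 'V' (after the try/except). Output: QBV

Answer: QBV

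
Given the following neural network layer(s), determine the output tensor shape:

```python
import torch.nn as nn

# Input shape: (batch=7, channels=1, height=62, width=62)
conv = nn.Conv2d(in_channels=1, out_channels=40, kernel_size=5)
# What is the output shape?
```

Input: (7, 1, 62, 62) -> Output: (7, 40, 58, 58)

Answer: (7, 40, 58, 58)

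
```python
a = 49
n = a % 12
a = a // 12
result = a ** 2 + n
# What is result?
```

Trace:
`a = 49` → a = 49
`n = a % 12` → n = 1
`a = a // 12` → a = 4
`result = a ** 2 + n` → result = 17
So result = 17

Answer: 17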